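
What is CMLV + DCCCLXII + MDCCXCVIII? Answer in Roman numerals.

CMLV = 955, DCCCLXII = 862, MDCCXCVIII = 1798
955 + 862 = 1817
1817 + 1798 = 3615

MMMDCXV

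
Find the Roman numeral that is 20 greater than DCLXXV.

DCLXXV = 675
675 + 20 = 695

DCXCV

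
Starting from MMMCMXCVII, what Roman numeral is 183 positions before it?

MMMCMXCVII = 3997
3997 - 183 = 3814

MMMDCCCXIV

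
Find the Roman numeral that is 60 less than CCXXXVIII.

CCXXXVIII = 238
238 - 60 = 178

CLXXVIII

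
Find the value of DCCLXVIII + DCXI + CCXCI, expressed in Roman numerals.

DCCLXVIII = 768, DCXI = 611, CCXCI = 291
768 + 611 = 1379
1379 + 291 = 1670

MDCLXX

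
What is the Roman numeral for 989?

Convert 989 to Roman numerals:
  989 contains 1×900 (CM)
  89 contains 1×50 (L)
  39 contains 3×10 (XXX)
  9 contains 1×9 (IX)

CMLXXXIX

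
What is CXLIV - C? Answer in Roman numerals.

CXLIV = 144
C = 100
144 - 100 = 44

XLIV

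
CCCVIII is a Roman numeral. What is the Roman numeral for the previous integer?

CCCVIII = 308; previous is 307

CCCVII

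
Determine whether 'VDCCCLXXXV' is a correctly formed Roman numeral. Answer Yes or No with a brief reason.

'VDCCCLXXXV': V should not appear more than once

No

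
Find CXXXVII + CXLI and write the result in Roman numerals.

CXXXVII = 137
CXLI = 141
137 + 141 = 278

CCLXXVIII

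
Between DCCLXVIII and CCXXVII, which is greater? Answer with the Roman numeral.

DCCLXVIII = 768
CCXXVII = 227
768 is larger

DCCLXVIII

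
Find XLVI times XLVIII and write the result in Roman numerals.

XLVI = 46
XLVIII = 48
46 × 48 = 2208

MMCCVIII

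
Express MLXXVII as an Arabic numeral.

MLXXVII: M=1000, L=50, X=10, X=10, V=5, I=1, I=1
1000 + 50 + 10 + 10 + 5 + 1 + 1 = 1077

1077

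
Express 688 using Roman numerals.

Convert 688 to Roman numerals:
  688 contains 1×500 (D)
  188 contains 1×100 (C)
  88 contains 1×50 (L)
  38 contains 3×10 (XXX)
  8 contains 1×5 (V)
  3 contains 3×1 (III)

DCLXXXVIII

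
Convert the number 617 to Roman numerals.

Convert 617 to Roman numerals:
  617 contains 1×500 (D)
  117 contains 1×100 (C)
  17 contains 1×10 (X)
  7 contains 1×5 (V)
  2 contains 2×1 (II)

DCXVII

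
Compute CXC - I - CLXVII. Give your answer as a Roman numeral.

CXC = 190, I = 1, CLXVII = 167
190 - 1 = 189
189 - 167 = 22

XXII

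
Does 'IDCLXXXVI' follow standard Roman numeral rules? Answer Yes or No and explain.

'IDCLXXXVI': Invalid subtractive combination: ID

No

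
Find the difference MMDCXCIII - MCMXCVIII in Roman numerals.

MMDCXCIII = 2693
MCMXCVIII = 1998
2693 - 1998 = 695

DCXCV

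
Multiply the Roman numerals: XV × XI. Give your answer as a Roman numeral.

XV = 15
XI = 11
15 × 11 = 165

CLXV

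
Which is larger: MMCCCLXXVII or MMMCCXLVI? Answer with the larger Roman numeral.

MMCCCLXXVII = 2377
MMMCCXLVI = 3246
3246 is larger

MMMCCXLVI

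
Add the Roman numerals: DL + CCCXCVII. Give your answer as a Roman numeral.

DL = 550
CCCXCVII = 397
550 + 397 = 947

CMXLVII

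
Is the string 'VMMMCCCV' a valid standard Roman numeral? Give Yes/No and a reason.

'VMMMCCCV': V should not appear more than once

No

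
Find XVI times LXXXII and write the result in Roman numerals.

XVI = 16
LXXXII = 82
16 × 82 = 1312

MCCCXII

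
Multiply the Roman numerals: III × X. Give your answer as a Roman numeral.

III = 3
X = 10
3 × 10 = 30

XXX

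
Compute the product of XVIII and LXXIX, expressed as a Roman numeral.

XVIII = 18
LXXIX = 79
18 × 79 = 1422

MCDXXII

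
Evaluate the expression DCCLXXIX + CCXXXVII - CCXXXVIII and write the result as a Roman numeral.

DCCLXXIX = 779, CCXXXVII = 237, CCXXXVIII = 238
779 + 237 = 1016
1016 - 238 = 778

DCCLXXVIII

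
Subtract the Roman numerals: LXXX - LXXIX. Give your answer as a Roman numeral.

LXXX = 80
LXXIX = 79
80 - 79 = 1

I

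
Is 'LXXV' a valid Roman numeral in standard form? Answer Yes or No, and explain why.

'LXXV': Check the rules: uses only the symbols I, V, X, L, C, D, M; no symbol is repeated more than three times in a row; V, L and D each appear at most once; no smaller symbol precedes a larger one (values never increase from left to right). Value: L (50) + X (10) + X (10) + V (5) = 75. So it is a valid standard Roman numeral.

Yes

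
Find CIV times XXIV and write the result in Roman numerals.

CIV = 104
XXIV = 24
104 × 24 = 2496

MMCDXCVI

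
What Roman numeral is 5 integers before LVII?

LVII = 57
57 - 5 = 52

LII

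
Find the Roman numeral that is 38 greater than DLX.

DLX = 560
560 + 38 = 598

DXCVIII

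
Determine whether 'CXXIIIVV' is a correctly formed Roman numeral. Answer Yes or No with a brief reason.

'CXXIIIVV': V should not appear more than once

No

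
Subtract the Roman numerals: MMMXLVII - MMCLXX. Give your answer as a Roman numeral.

MMMXLVII = 3047
MMCLXX = 2170
3047 - 2170 = 877

DCCCLXXVII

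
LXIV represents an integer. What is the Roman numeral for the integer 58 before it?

LXIV = 64
64 - 58 = 6

VI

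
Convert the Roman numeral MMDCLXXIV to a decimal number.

MMDCLXXIV: M=1000, M=1000, D=500, C=100, L=50, X=10, X=10, IV=4
1000 + 1000 + 500 + 100 + 50 + 10 + 10 + 4 = 2674

2674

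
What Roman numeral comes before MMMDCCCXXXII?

MMMDCCCXXXII = 3832, so the previous integer is 3832 - 1 = 3831

MMMDCCCXXXI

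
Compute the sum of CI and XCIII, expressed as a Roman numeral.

CI = 101
XCIII = 93
101 + 93 = 194

CXCIV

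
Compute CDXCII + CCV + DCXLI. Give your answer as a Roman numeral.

CDXCII = 492, CCV = 205, DCXLI = 641
492 + 205 = 697
697 + 641 = 1338

MCCCXXXVIII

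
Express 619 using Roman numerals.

Convert 619 to Roman numerals:
  619 contains 1×500 (D)
  119 contains 1×100 (C)
  19 contains 1×10 (X)
  9 contains 1×9 (IX)

DCXIX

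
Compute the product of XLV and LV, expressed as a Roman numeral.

XLV = 45
LV = 55
45 × 55 = 2475

MMCDLXXV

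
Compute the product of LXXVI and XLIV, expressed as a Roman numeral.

LXXVI = 76
XLIV = 44
76 × 44 = 3344

MMMCCCXLIV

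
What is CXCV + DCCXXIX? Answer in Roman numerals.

CXCV = 195
DCCXXIX = 729
195 + 729 = 924

CMXXIV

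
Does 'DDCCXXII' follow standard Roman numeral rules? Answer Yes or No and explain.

'DDCCXXII': D should not appear more than once

No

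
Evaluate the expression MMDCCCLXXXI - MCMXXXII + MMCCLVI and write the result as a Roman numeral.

MMDCCCLXXXI = 2881, MCMXXXII = 1932, MMCCLVI = 2256
2881 - 1932 = 949
949 + 2256 = 3205

MMMCCV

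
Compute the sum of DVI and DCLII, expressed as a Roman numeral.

DVI = 506
DCLII = 652
506 + 652 = 1158

MCLVIII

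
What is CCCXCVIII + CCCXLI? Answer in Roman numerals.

CCCXCVIII = 398
CCCXLI = 341
398 + 341 = 739

DCCXXXIX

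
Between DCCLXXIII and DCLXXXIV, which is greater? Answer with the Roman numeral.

DCCLXXIII = 773
DCLXXXIV = 684
773 is larger

DCCLXXIII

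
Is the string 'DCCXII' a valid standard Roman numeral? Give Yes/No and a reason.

'DCCXII': Check the rules: uses only the symbols I, V, X, L, C, D, M; no symbol is repeated more than three times in a row; V, L and D each appear at most once; no smaller symbol precedes a larger one (values never increase from left to right). Value: D (500) + C (100) + C (100) + X (10) + I (1) + I (1) = 712. So it is a valid standard Roman numeral.

Yes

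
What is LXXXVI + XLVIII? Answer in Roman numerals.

LXXXVI = 86
XLVIII = 48
86 + 48 = 134

CXXXIV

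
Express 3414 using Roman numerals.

Convert 3414 to Roman numerals:
  3414 contains 3×1000 (MMM)
  414 contains 1×400 (CD)
  14 contains 1×10 (X)
  4 contains 1×4 (IV)

MMMCDXIV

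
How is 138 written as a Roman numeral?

Convert 138 to Roman numerals:
  138 contains 1×100 (C)
  38 contains 3×10 (XXX)
  8 contains 1×5 (V)
  3 contains 3×1 (III)

CXXXVIII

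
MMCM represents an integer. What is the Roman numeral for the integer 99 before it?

MMCM = 2900
2900 - 99 = 2801

MMDCCCI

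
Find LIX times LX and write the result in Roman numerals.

LIX = 59
LX = 60
59 × 60 = 3540

MMMDXL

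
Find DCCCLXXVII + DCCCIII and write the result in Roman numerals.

DCCCLXXVII = 877
DCCCIII = 803
877 + 803 = 1680

MDCLXXX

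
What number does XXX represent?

XXX: X=10, X=10, X=10
10 + 10 + 10 = 30

30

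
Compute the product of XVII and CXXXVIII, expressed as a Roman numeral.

XVII = 17
CXXXVIII = 138
17 × 138 = 2346

MMCCCXLVI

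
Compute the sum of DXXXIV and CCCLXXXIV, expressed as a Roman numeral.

DXXXIV = 534
CCCLXXXIV = 384
534 + 384 = 918

CMXVIII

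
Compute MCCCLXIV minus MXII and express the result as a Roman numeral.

MCCCLXIV = 1364
MXII = 1012
1364 - 1012 = 352

CCCLII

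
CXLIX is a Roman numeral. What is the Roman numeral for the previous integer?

CXLIX = 149; previous is 148

CXLVIII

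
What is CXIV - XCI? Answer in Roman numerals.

CXIV = 114
XCI = 91
114 - 91 = 23

XXIII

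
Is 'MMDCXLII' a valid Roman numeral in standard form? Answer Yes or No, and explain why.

'MMDCXLII': Check the rules: uses only the symbols I, V, X, L, C, D, M; no symbol is repeated more than three times in a row; V, L and D each appear at most once; the only place a smaller symbol precedes a larger one is the allowed subtractive pair XL, the symbol right after such a pair (if any) is smaller than the pair's first symbol, and otherwise the values never increase from left to right. Value: M (1000) + M (1000) + D (500) + C (100) + XL (40) + I (1) + I (1) = 2642. So it is a valid standard Roman numeral.

Yes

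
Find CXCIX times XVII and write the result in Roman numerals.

CXCIX = 199
XVII = 17
199 × 17 = 3383

MMMCCCLXXXIII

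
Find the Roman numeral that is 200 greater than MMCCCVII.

MMCCCVII = 2307
2307 + 200 = 2507

MMDVII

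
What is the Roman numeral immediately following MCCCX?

MCCCX = 1310; next is 1311

MCCCXI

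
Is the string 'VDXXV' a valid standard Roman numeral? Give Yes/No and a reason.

'VDXXV': V should not appear more than once

No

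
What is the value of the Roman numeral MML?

MML: M=1000, M=1000, L=50
1000 + 1000 + 50 = 2050

2050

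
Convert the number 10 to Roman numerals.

Convert 10 to Roman numerals:
  10 contains 1×10 (X)

X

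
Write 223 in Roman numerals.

Convert 223 to Roman numerals:
  223 contains 2×100 (CC)
  23 contains 2×10 (XX)
  3 contains 3×1 (III)

CCXXIII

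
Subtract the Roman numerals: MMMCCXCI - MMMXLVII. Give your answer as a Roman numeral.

MMMCCXCI = 3291
MMMXLVII = 3047
3291 - 3047 = 244

CCXLIV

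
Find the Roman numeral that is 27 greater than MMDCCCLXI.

MMDCCCLXI = 2861
2861 + 27 = 2888

MMDCCCLXXXVIII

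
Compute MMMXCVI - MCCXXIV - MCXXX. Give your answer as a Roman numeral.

MMMXCVI = 3096, MCCXXIV = 1224, MCXXX = 1130
3096 - 1224 = 1872
1872 - 1130 = 742

DCCXLII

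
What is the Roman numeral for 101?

Convert 101 to Roman numerals:
  101 contains 1×100 (C)
  1 contains 1×1 (I)

CI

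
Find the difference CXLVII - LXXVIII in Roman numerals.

CXLVII = 147
LXXVIII = 78
147 - 78 = 69

LXIX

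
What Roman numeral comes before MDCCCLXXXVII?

MDCCCLXXXVII = 1887, so the previous integer is 1887 - 1 = 1886

MDCCCLXXXVI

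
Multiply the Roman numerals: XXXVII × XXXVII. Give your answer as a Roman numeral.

XXXVII = 37
XXXVII = 37
37 × 37 = 1369

MCCCLXIX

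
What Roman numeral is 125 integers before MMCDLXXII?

MMCDLXXII = 2472
2472 - 125 = 2347

MMCCCXLVII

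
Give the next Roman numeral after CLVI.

CLVI = 156; next is 157

CLVII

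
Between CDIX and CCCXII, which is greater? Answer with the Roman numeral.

CDIX = 409
CCCXII = 312
409 is larger

CDIX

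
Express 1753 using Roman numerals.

Convert 1753 to Roman numerals:
  1753 contains 1×1000 (M)
  753 contains 1×500 (D)
  253 contains 2×100 (CC)
  53 contains 1×50 (L)
  3 contains 3×1 (III)

MDCCLIII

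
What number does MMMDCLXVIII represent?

MMMDCLXVIII: M=1000, M=1000, M=1000, D=500, C=100, L=50, X=10, V=5, I=1, I=1, I=1
1000 + 1000 + 1000 + 500 + 100 + 50 + 10 + 5 + 1 + 1 + 1 = 3668

3668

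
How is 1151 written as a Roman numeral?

Convert 1151 to Roman numerals:
  1151 contains 1×1000 (M)
  151 contains 1×100 (C)
  51 contains 1×50 (L)
  1 contains 1×1 (I)

MCLI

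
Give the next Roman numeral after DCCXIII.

DCCXIII = 713, so the next integer is 713 + 1 = 714

DCCXIV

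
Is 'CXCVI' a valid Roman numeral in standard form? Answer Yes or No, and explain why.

'CXCVI': Check the rules: uses only the symbols I, V, X, L, C, D, M; no symbol is repeated more than three times in a row; V, L and D each appear at most once; the only place a smaller symbol precedes a larger one is the allowed subtractive pair XC, the symbol right after such a pair (if any) is smaller than the pair's first symbol, and otherwise the values never increase from left to right. Value: C (100) + XC (90) + V (5) + I (1) = 196. So it is a valid standard Roman numeral.

Yes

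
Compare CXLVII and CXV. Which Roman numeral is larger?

CXLVII = 147
CXV = 115
147 is larger

CXLVII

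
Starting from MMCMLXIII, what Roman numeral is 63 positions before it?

MMCMLXIII = 2963
2963 - 63 = 2900

MMCM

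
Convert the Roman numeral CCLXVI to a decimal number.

CCLXVI: C=100, C=100, L=50, X=10, V=5, I=1
100 + 100 + 50 + 10 + 5 + 1 = 266

266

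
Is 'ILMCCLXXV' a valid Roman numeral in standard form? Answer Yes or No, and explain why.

'ILMCCLXXV': L should not appear more than once

No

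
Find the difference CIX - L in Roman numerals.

CIX = 109
L = 50
109 - 50 = 59

LIX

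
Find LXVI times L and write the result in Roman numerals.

LXVI = 66
L = 50
66 × 50 = 3300

MMMCCC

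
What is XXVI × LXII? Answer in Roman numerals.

XXVI = 26
LXII = 62
26 × 62 = 1612

MDCXII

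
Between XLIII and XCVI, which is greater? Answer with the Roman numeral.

XLIII = 43
XCVI = 96
96 is larger

XCVI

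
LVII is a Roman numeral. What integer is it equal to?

LVII: L=50, V=5, I=1, I=1
50 + 5 + 1 + 1 = 57

57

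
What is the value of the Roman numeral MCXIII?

MCXIII: M=1000, C=100, X=10, I=1, I=1, I=1
1000 + 100 + 10 + 1 + 1 + 1 = 1113

1113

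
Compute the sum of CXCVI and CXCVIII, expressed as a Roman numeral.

CXCVI = 196
CXCVIII = 198
196 + 198 = 394

CCCXCIV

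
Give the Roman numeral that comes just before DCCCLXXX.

DCCCLXXX = 880; previous is 879

DCCCLXXIX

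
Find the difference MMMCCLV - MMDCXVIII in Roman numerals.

MMMCCLV = 3255
MMDCXVIII = 2618
3255 - 2618 = 637

DCXXXVII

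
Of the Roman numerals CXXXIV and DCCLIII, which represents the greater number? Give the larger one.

CXXXIV = 134
DCCLIII = 753
753 is larger

DCCLIII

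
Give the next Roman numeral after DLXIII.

DLXIII = 563, so the next integer is 563 + 1 = 564

DLXIV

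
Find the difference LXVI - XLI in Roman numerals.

LXVI = 66
XLI = 41
66 - 41 = 25

XXV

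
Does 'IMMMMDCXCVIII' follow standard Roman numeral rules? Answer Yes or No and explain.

'IMMMMDCXCVIII': More than 3 consecutive M's

No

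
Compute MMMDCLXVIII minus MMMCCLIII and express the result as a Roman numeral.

MMMDCLXVIII = 3668
MMMCCLIII = 3253
3668 - 3253 = 415

CDXV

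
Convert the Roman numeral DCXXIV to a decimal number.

DCXXIV: D=500, C=100, X=10, X=10, IV=4
500 + 100 + 10 + 10 + 4 = 624

624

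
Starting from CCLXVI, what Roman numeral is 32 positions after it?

CCLXVI = 266
266 + 32 = 298

CCXCVIII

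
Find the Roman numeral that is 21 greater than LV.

LV = 55
55 + 21 = 76

LXXVI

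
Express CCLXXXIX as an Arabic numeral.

CCLXXXIX: C=100, C=100, L=50, X=10, X=10, X=10, IX=9
100 + 100 + 50 + 10 + 10 + 10 + 9 = 289

289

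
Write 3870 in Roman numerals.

Convert 3870 to Roman numerals:
  3870 contains 3×1000 (MMM)
  870 contains 1×500 (D)
  370 contains 3×100 (CCC)
  70 contains 1×50 (L)
  20 contains 2×10 (XX)

MMMDCCCLXX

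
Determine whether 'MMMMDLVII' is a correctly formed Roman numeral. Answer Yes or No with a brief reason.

'MMMMDLVII': More than 3 consecutive M's

No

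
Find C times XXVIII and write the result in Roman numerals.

C = 100
XXVIII = 28
100 × 28 = 2800

MMDCCC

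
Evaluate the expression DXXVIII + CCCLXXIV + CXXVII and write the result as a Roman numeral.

DXXVIII = 528, CCCLXXIV = 374, CXXVII = 127
528 + 374 = 902
902 + 127 = 1029

MXXIX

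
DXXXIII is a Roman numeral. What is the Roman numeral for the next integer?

DXXXIII = 533, so the next integer is 533 + 1 = 534

DXXXIV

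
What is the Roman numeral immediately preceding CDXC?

CDXC = 490; previous is 489

CDLXXXIX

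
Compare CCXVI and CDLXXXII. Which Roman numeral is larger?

CCXVI = 216
CDLXXXII = 482
482 is larger

CDLXXXII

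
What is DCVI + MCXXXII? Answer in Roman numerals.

DCVI = 606
MCXXXII = 1132
606 + 1132 = 1738

MDCCXXXVIII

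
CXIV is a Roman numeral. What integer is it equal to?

CXIV: C=100, X=10, IV=4
100 + 10 + 4 = 114

114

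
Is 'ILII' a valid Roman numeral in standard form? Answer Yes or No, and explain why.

'ILII': Invalid subtractive combination: IL

No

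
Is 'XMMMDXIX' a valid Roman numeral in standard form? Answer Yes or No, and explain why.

'XMMMDXIX': Invalid subtractive combination: XM

No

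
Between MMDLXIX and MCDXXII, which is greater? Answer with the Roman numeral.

MMDLXIX = 2569
MCDXXII = 1422
2569 is larger

MMDLXIX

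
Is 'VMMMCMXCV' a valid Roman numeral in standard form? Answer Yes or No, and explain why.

'VMMMCMXCV': V should not appear more than once

No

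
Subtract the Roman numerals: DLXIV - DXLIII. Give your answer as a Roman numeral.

DLXIV = 564
DXLIII = 543
564 - 543 = 21

XXI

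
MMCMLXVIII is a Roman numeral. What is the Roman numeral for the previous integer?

MMCMLXVIII = 2968; previous is 2967

MMCMLXVII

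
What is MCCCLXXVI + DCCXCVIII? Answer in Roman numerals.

MCCCLXXVI = 1376
DCCXCVIII = 798
1376 + 798 = 2174

MMCLXXIV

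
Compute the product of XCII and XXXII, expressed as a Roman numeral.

XCII = 92
XXXII = 32
92 × 32 = 2944

MMCMXLIV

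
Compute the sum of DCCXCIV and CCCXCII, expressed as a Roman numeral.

DCCXCIV = 794
CCCXCII = 392
794 + 392 = 1186

MCLXXXVI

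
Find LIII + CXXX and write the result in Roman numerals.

LIII = 53
CXXX = 130
53 + 130 = 183

CLXXXIII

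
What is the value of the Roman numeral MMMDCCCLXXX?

MMMDCCCLXXX: M=1000, M=1000, M=1000, D=500, C=100, C=100, C=100, L=50, X=10, X=10, X=10
1000 + 1000 + 1000 + 500 + 100 + 100 + 100 + 50 + 10 + 10 + 10 = 3880

3880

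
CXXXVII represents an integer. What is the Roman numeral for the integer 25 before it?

CXXXVII = 137
137 - 25 = 112

CXII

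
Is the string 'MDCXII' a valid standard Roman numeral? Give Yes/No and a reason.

'MDCXII': Check the rules: uses only the symbols I, V, X, L, C, D, M; no symbol is repeated more than three times in a row; V, L and D each appear at most once; no smaller symbol precedes a larger one (values never increase from left to right). Value: M (1000) + D (500) + C (100) + X (10) + I (1) + I (1) = 1612. So it is a valid standard Roman numeral.

Yes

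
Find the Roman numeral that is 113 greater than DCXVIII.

DCXVIII = 618
618 + 113 = 731

DCCXXXI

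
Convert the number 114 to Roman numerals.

Convert 114 to Roman numerals:
  114 contains 1×100 (C)
  14 contains 1×10 (X)
  4 contains 1×4 (IV)

CXIV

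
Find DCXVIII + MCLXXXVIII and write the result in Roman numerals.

DCXVIII = 618
MCLXXXVIII = 1188
618 + 1188 = 1806

MDCCCVI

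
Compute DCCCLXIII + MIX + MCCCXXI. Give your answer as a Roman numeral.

DCCCLXIII = 863, MIX = 1009, MCCCXXI = 1321
863 + 1009 = 1872
1872 + 1321 = 3193

MMMCXCIII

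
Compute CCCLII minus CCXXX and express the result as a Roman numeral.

CCCLII = 352
CCXXX = 230
352 - 230 = 122

CXXII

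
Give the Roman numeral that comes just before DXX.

DXX = 520, so the previous integer is 520 - 1 = 519

DXIX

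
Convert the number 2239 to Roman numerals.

Convert 2239 to Roman numerals:
  2239 contains 2×1000 (MM)
  239 contains 2×100 (CC)
  39 contains 3×10 (XXX)
  9 contains 1×9 (IX)

MMCCXXXIX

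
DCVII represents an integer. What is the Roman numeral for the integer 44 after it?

DCVII = 607
607 + 44 = 651

DCLI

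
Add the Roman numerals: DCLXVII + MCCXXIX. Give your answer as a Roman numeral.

DCLXVII = 667
MCCXXIX = 1229
667 + 1229 = 1896

MDCCCXCVI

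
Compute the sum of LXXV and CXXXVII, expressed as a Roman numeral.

LXXV = 75
CXXXVII = 137
75 + 137 = 212

CCXII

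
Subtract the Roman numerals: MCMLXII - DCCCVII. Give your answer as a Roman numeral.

MCMLXII = 1962
DCCCVII = 807
1962 - 807 = 1155

MCLV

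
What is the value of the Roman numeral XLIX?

XLIX: XL=40, IX=9
40 + 9 = 49

49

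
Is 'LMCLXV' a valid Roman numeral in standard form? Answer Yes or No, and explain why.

'LMCLXV': L should not appear more than once

No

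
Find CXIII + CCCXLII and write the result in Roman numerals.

CXIII = 113
CCCXLII = 342
113 + 342 = 455

CDLV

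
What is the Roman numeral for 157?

Convert 157 to Roman numerals:
  157 contains 1×100 (C)
  57 contains 1×50 (L)
  7 contains 1×5 (V)
  2 contains 2×1 (II)

CLVII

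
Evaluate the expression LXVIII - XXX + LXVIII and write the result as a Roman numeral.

LXVIII = 68, XXX = 30, LXVIII = 68
68 - 30 = 38
38 + 68 = 106

CVI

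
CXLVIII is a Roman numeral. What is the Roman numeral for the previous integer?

CXLVIII = 148; previous is 147

CXLVII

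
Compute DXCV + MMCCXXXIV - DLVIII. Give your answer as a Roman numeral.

DXCV = 595, MMCCXXXIV = 2234, DLVIII = 558
595 + 2234 = 2829
2829 - 558 = 2271

MMCCLXXI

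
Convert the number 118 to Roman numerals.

Convert 118 to Roman numerals:
  118 contains 1×100 (C)
  18 contains 1×10 (X)
  8 contains 1×5 (V)
  3 contains 3×1 (III)

CXVIII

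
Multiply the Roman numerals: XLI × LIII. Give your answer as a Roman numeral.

XLI = 41
LIII = 53
41 × 53 = 2173

MMCLXXIII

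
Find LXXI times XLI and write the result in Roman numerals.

LXXI = 71
XLI = 41
71 × 41 = 2911

MMCMXI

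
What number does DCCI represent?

DCCI: D=500, C=100, C=100, I=1
500 + 100 + 100 + 1 = 701

701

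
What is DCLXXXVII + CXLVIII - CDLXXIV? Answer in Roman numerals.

DCLXXXVII = 687, CXLVIII = 148, CDLXXIV = 474
687 + 148 = 835
835 - 474 = 361

CCCLXI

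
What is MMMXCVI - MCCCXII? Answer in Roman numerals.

MMMXCVI = 3096
MCCCXII = 1312
3096 - 1312 = 1784

MDCCLXXXIV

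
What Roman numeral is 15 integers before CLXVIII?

CLXVIII = 168
168 - 15 = 153

CLIII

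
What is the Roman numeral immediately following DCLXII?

DCLXII = 662; next is 663

DCLXIII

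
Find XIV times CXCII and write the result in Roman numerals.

XIV = 14
CXCII = 192
14 × 192 = 2688

MMDCLXXXVIII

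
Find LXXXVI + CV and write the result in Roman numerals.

LXXXVI = 86
CV = 105
86 + 105 = 191

CXCI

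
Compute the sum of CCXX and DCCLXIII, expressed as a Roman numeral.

CCXX = 220
DCCLXIII = 763
220 + 763 = 983

CMLXXXIII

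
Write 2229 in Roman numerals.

Convert 2229 to Roman numerals:
  2229 contains 2×1000 (MM)
  229 contains 2×100 (CC)
  29 contains 2×10 (XX)
  9 contains 1×9 (IX)

MMCCXXIX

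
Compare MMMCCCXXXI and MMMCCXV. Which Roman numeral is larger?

MMMCCCXXXI = 3331
MMMCCXV = 3215
3331 is larger

MMMCCCXXXI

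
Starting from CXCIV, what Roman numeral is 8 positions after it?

CXCIV = 194
194 + 8 = 202

CCII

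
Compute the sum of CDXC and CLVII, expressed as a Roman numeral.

CDXC = 490
CLVII = 157
490 + 157 = 647

DCXLVII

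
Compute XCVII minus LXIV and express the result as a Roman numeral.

XCVII = 97
LXIV = 64
97 - 64 = 33

XXXIII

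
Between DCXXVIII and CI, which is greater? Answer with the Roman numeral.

DCXXVIII = 628
CI = 101
628 is larger

DCXXVIII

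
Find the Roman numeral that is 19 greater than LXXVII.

LXXVII = 77
77 + 19 = 96

XCVI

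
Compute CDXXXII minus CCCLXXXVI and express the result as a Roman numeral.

CDXXXII = 432
CCCLXXXVI = 386
432 - 386 = 46

XLVI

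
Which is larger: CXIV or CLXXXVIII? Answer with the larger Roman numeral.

CXIV = 114
CLXXXVIII = 188
188 is larger

CLXXXVIII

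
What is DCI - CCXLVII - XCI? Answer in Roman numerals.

DCI = 601, CCXLVII = 247, XCI = 91
601 - 247 = 354
354 - 91 = 263

CCLXIII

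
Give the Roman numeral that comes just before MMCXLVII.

MMCXLVII = 2147, so the previous integer is 2147 - 1 = 2146

MMCXLVI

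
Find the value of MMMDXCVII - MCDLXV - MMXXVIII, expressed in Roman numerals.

MMMDXCVII = 3597, MCDLXV = 1465, MMXXVIII = 2028
3597 - 1465 = 2132
2132 - 2028 = 104

CIV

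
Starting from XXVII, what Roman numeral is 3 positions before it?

XXVII = 27
27 - 3 = 24

XXIV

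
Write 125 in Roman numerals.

Convert 125 to Roman numerals:
  125 contains 1×100 (C)
  25 contains 2×10 (XX)
  5 contains 1×5 (V)

CXXV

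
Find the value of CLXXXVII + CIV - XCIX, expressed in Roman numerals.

CLXXXVII = 187, CIV = 104, XCIX = 99
187 + 104 = 291
291 - 99 = 192

CXCII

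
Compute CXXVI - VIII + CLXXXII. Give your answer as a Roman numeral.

CXXVI = 126, VIII = 8, CLXXXII = 182
126 - 8 = 118
118 + 182 = 300

CCC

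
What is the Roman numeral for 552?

Convert 552 to Roman numerals:
  552 contains 1×500 (D)
  52 contains 1×50 (L)
  2 contains 2×1 (II)

DLII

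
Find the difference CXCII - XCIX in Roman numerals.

CXCII = 192
XCIX = 99
192 - 99 = 93

XCIII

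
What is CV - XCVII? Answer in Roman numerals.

CV = 105
XCVII = 97
105 - 97 = 8

VIII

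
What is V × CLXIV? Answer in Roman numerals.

V = 5
CLXIV = 164
5 × 164 = 820

DCCCXX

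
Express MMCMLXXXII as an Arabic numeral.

MMCMLXXXII: M=1000, M=1000, CM=900, L=50, X=10, X=10, X=10, I=1, I=1
1000 + 1000 + 900 + 50 + 10 + 10 + 10 + 1 + 1 = 2982

2982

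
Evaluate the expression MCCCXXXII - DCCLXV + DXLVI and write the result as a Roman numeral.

MCCCXXXII = 1332, DCCLXV = 765, DXLVI = 546
1332 - 765 = 567
567 + 546 = 1113

MCXIII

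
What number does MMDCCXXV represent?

MMDCCXXV: M=1000, M=1000, D=500, C=100, C=100, X=10, X=10, V=5
1000 + 1000 + 500 + 100 + 100 + 10 + 10 + 5 = 2725

2725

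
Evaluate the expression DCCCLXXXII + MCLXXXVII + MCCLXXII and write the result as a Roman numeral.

DCCCLXXXII = 882, MCLXXXVII = 1187, MCCLXXII = 1272
882 + 1187 = 2069
2069 + 1272 = 3341

MMMCCCXLI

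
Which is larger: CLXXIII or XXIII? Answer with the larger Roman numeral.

CLXXIII = 173
XXIII = 23
173 is larger

CLXXIII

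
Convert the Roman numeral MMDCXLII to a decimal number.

MMDCXLII: M=1000, M=1000, D=500, C=100, XL=40, I=1, I=1
1000 + 1000 + 500 + 100 + 40 + 1 + 1 = 2642

2642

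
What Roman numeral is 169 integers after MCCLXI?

MCCLXI = 1261
1261 + 169 = 1430

MCDXXX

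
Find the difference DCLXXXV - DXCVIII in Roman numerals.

DCLXXXV = 685
DXCVIII = 598
685 - 598 = 87

LXXXVII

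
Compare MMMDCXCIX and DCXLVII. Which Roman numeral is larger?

MMMDCXCIX = 3699
DCXLVII = 647
3699 is larger

MMMDCXCIX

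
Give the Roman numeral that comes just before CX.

CX = 110; previous is 109

CIX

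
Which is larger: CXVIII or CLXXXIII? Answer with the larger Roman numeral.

CXVIII = 118
CLXXXIII = 183
183 is larger

CLXXXIII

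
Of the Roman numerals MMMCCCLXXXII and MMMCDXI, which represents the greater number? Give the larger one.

MMMCCCLXXXII = 3382
MMMCDXI = 3411
3411 is larger

MMMCDXI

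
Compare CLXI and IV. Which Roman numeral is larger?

CLXI = 161
IV = 4
161 is larger

CLXI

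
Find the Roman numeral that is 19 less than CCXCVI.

CCXCVI = 296
296 - 19 = 277

CCLXXVII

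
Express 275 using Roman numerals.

Convert 275 to Roman numerals:
  275 contains 2×100 (CC)
  75 contains 1×50 (L)
  25 contains 2×10 (XX)
  5 contains 1×5 (V)

CCLXXV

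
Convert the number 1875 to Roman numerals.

Convert 1875 to Roman numerals:
  1875 contains 1×1000 (M)
  875 contains 1×500 (D)
  375 contains 3×100 (CCC)
  75 contains 1×50 (L)
  25 contains 2×10 (XX)
  5 contains 1×5 (V)

MDCCCLXXV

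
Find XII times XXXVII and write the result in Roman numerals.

XII = 12
XXXVII = 37
12 × 37 = 444

CDXLIV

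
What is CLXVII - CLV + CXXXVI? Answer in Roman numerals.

CLXVII = 167, CLV = 155, CXXXVI = 136
167 - 155 = 12
12 + 136 = 148

CXLVIII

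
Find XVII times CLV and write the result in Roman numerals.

XVII = 17
CLV = 155
17 × 155 = 2635

MMDCXXXV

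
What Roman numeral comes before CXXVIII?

CXXVIII = 128, so the previous integer is 128 - 1 = 127

CXXVII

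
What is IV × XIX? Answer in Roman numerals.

IV = 4
XIX = 19
4 × 19 = 76

LXXVI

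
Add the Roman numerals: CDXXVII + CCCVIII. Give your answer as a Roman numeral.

CDXXVII = 427
CCCVIII = 308
427 + 308 = 735

DCCXXXV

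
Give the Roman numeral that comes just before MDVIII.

MDVIII = 1508, so the previous integer is 1508 - 1 = 1507

MDVII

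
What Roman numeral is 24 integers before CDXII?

CDXII = 412
412 - 24 = 388

CCCLXXXVIII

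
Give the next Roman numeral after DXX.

DXX = 520; next is 521

DXXI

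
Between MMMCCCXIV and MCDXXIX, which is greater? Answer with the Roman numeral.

MMMCCCXIV = 3314
MCDXXIX = 1429
3314 is larger

MMMCCCXIV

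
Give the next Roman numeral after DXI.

DXI = 511; next is 512

DXII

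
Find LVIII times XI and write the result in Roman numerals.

LVIII = 58
XI = 11
58 × 11 = 638

DCXXXVIII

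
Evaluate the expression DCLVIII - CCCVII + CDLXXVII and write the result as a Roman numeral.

DCLVIII = 658, CCCVII = 307, CDLXXVII = 477
658 - 307 = 351
351 + 477 = 828

DCCCXXVIII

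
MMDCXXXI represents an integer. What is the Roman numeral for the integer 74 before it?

MMDCXXXI = 2631
2631 - 74 = 2557

MMDLVII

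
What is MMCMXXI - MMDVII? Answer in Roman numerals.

MMCMXXI = 2921
MMDVII = 2507
2921 - 2507 = 414

CDXIV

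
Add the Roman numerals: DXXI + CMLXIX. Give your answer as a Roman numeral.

DXXI = 521
CMLXIX = 969
521 + 969 = 1490

MCDXC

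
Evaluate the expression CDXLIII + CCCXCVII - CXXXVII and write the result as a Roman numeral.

CDXLIII = 443, CCCXCVII = 397, CXXXVII = 137
443 + 397 = 840
840 - 137 = 703

DCCIII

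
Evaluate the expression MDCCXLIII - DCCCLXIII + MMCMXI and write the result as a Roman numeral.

MDCCXLIII = 1743, DCCCLXIII = 863, MMCMXI = 2911
1743 - 863 = 880
880 + 2911 = 3791

MMMDCCXCI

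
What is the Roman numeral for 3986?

Convert 3986 to Roman numerals:
  3986 contains 3×1000 (MMM)
  986 contains 1×900 (CM)
  86 contains 1×50 (L)
  36 contains 3×10 (XXX)
  6 contains 1×5 (V)
  1 contains 1×1 (I)

MMMCMLXXXVI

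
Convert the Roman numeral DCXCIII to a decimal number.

DCXCIII: D=500, C=100, XC=90, I=1, I=1, I=1
500 + 100 + 90 + 1 + 1 + 1 = 693

693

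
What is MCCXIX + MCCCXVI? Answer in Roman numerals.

MCCXIX = 1219
MCCCXVI = 1316
1219 + 1316 = 2535

MMDXXXV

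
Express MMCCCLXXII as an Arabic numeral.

MMCCCLXXII: M=1000, M=1000, C=100, C=100, C=100, L=50, X=10, X=10, I=1, I=1
1000 + 1000 + 100 + 100 + 100 + 50 + 10 + 10 + 1 + 1 = 2372

2372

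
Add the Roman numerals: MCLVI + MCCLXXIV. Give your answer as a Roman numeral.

MCLVI = 1156
MCCLXXIV = 1274
1156 + 1274 = 2430

MMCDXXX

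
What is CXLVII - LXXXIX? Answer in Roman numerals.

CXLVII = 147
LXXXIX = 89
147 - 89 = 58

LVIII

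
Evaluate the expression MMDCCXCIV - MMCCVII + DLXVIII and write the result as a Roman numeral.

MMDCCXCIV = 2794, MMCCVII = 2207, DLXVIII = 568
2794 - 2207 = 587
587 + 568 = 1155

MCLV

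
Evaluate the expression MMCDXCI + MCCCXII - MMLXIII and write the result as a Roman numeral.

MMCDXCI = 2491, MCCCXII = 1312, MMLXIII = 2063
2491 + 1312 = 3803
3803 - 2063 = 1740

MDCCXL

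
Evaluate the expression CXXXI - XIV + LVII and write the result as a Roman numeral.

CXXXI = 131, XIV = 14, LVII = 57
131 - 14 = 117
117 + 57 = 174

CLXXIV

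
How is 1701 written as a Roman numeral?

Convert 1701 to Roman numerals:
  1701 contains 1×1000 (M)
  701 contains 1×500 (D)
  201 contains 2×100 (CC)
  1 contains 1×1 (I)

MDCCI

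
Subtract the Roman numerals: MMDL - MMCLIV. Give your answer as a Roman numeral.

MMDL = 2550
MMCLIV = 2154
2550 - 2154 = 396

CCCXCVI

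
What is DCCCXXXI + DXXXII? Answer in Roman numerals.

DCCCXXXI = 831
DXXXII = 532
831 + 532 = 1363

MCCCLXIII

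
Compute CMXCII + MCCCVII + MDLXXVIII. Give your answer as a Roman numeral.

CMXCII = 992, MCCCVII = 1307, MDLXXVIII = 1578
992 + 1307 = 2299
2299 + 1578 = 3877

MMMDCCCLXXVII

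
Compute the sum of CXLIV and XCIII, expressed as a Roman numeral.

CXLIV = 144
XCIII = 93
144 + 93 = 237

CCXXXVII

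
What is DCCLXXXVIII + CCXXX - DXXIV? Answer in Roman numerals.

DCCLXXXVIII = 788, CCXXX = 230, DXXIV = 524
788 + 230 = 1018
1018 - 524 = 494

CDXCIV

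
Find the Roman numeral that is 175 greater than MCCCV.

MCCCV = 1305
1305 + 175 = 1480

MCDLXXX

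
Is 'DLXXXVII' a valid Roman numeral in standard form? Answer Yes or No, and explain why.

'DLXXXVII': Check the rules: uses only the symbols I, V, X, L, C, D, M; no symbol is repeated more than three times in a row; V, L and D each appear at most once; no smaller symbol precedes a larger one (values never increase from left to right). Value: D (500) + L (50) + X (10) + X (10) + X (10) + V (5) + I (1) + I (1) = 587. So it is a valid standard Roman numeral.

Yes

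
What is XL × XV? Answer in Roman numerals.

XL = 40
XV = 15
40 × 15 = 600

DC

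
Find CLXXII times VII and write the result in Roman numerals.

CLXXII = 172
VII = 7
172 × 7 = 1204

MCCIV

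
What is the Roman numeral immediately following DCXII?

DCXII = 612; next is 613

DCXIII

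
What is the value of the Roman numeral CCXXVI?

CCXXVI: C=100, C=100, X=10, X=10, V=5, I=1
100 + 100 + 10 + 10 + 5 + 1 = 226

226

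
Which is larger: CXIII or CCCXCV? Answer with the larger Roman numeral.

CXIII = 113
CCCXCV = 395
395 is larger

CCCXCV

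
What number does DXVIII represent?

DXVIII: D=500, X=10, V=5, I=1, I=1, I=1
500 + 10 + 5 + 1 + 1 + 1 = 518

518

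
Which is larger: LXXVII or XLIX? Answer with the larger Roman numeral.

LXXVII = 77
XLIX = 49
77 is larger

LXXVII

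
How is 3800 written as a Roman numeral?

Convert 3800 to Roman numerals:
  3800 contains 3×1000 (MMM)
  800 contains 1×500 (D)
  300 contains 3×100 (CCC)

MMMDCCC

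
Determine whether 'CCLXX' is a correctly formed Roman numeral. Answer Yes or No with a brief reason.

'CCLXX': Check the rules: uses only the symbols I, V, X, L, C, D, M; no symbol is repeated more than three times in a row; V, L and D each appear at most once; no smaller symbol precedes a larger one (values never increase from left to right). Value: C (100) + C (100) + L (50) + X (10) + X (10) = 270. So it is a valid standard Roman numeral.

Yes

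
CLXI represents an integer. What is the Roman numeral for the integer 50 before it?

CLXI = 161
161 - 50 = 111

CXI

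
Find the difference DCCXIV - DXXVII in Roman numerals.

DCCXIV = 714
DXXVII = 527
714 - 527 = 187

CLXXXVII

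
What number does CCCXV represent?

CCCXV: C=100, C=100, C=100, X=10, V=5
100 + 100 + 100 + 10 + 5 = 315

315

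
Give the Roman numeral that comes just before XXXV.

XXXV = 35, so the previous integer is 35 - 1 = 34

XXXIV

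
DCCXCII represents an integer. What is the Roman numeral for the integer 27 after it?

DCCXCII = 792
792 + 27 = 819

DCCCXIX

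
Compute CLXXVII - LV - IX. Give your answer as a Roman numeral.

CLXXVII = 177, LV = 55, IX = 9
177 - 55 = 122
122 - 9 = 113

CXIII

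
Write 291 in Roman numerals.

Convert 291 to Roman numerals:
  291 contains 2×100 (CC)
  91 contains 1×90 (XC)
  1 contains 1×1 (I)

CCXCI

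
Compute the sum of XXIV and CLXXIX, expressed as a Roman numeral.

XXIV = 24
CLXXIX = 179
24 + 179 = 203

CCIII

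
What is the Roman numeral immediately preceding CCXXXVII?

CCXXXVII = 237; previous is 236

CCXXXVI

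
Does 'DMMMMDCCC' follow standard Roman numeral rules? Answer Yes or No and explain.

'DMMMMDCCC': More than 3 consecutive M's

No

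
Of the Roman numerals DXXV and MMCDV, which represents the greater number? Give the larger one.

DXXV = 525
MMCDV = 2405
2405 is larger

MMCDV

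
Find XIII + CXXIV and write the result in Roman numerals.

XIII = 13
CXXIV = 124
13 + 124 = 137

CXXXVII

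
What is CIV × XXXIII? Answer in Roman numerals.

CIV = 104
XXXIII = 33
104 × 33 = 3432

MMMCDXXXII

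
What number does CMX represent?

CMX: CM=900, X=10
900 + 10 = 910

910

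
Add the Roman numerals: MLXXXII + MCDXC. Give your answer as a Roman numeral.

MLXXXII = 1082
MCDXC = 1490
1082 + 1490 = 2572

MMDLXXII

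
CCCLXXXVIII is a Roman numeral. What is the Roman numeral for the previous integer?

CCCLXXXVIII = 388, so the previous integer is 388 - 1 = 387

CCCLXXXVII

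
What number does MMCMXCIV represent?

MMCMXCIV: M=1000, M=1000, CM=900, XC=90, IV=4
1000 + 1000 + 900 + 90 + 4 = 2994

2994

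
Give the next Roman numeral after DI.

DI = 501, so the next integer is 501 + 1 = 502

DII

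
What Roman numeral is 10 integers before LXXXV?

LXXXV = 85
85 - 10 = 75

LXXV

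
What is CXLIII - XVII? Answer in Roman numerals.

CXLIII = 143
XVII = 17
143 - 17 = 126

CXXVI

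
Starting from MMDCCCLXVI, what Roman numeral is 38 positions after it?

MMDCCCLXVI = 2866
2866 + 38 = 2904

MMCMIV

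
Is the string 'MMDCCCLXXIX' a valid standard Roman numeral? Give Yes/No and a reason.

'MMDCCCLXXIX': Check the rules: uses only the symbols I, V, X, L, C, D, M; no symbol is repeated more than three times in a row; V, L and D each appear at most once; the only place a smaller symbol precedes a larger one is the allowed subtractive pair IX, the symbol right after such a pair (if any) is smaller than the pair's first symbol, and otherwise the values never increase from left to right. Value: M (1000) + M (1000) + D (500) + C (100) + C (100) + C (100) + L (50) + X (10) + X (10) + IX (9) = 2879. So it is a valid standard Roman numeral.

Yes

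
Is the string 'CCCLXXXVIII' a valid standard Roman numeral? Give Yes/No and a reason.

'CCCLXXXVIII': Check the rules: uses only the symbols I, V, X, L, C, D, M; no symbol is repeated more than three times in a row; V, L and D each appear at most once; no smaller symbol precedes a larger one (values never increase from left to right). Value: C (100) + C (100) + C (100) + L (50) + X (10) + X (10) + X (10) + V (5) + I (1) + I (1) + I (1) = 388. So it is a valid standard Roman numeral.

Yes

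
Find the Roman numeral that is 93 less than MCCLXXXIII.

MCCLXXXIII = 1283
1283 - 93 = 1190

MCXC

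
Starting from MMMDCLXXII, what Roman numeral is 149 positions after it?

MMMDCLXXII = 3672
3672 + 149 = 3821

MMMDCCCXXI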